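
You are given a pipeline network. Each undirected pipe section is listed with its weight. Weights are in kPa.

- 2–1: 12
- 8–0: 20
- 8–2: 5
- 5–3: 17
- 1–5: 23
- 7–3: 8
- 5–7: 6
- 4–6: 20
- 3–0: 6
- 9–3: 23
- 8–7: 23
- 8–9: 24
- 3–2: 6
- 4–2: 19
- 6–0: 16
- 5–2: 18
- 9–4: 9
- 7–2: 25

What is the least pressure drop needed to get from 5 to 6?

Enumerating some paths:
5–7–3–0–6: 6+8+6+16 = 36
5–2–3–0–6: 18+6+6+16 = 46
5–3–0–6: 17+6+16 = 39
5–2–4–6: 18+19+20 = 57
Cheapest is 5–7–3–0–6 at 36 kPa.

36 kPa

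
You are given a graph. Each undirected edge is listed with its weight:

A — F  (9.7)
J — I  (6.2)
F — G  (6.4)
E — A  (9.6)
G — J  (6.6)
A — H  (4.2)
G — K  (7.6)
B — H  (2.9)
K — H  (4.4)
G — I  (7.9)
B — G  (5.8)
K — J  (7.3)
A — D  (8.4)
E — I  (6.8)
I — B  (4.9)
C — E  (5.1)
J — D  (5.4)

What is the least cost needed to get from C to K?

Compare a few routes:
C–E–I–J–K: 5.1+6.8+6.2+7.3 = 25.4
C–E–A–H–K: 5.1+9.6+4.2+4.4 = 23.3
C–E–I–B–H–K: 5.1+6.8+4.9+2.9+4.4 = 24.1
The minimum is 23.3 via C–E–A–H–K.

23.3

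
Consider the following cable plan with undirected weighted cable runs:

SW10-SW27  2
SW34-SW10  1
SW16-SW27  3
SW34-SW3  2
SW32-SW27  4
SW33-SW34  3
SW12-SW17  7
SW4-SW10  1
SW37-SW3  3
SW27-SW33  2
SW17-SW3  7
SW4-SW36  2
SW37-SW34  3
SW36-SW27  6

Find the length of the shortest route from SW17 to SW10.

10

Enumerating some paths:
SW17 → SW3 → SW34 → SW10: 7+2+1 = 10
SW17 → SW3 → SW37 → SW34 → SW10: 7+3+3+1 = 14
SW17 → SW3 → SW34 → SW33 → SW27 → SW10: 7+2+3+2+2 = 16
SW17 → SW3 → SW37 → SW34 → SW33 → SW27 → SW10: 7+3+3+3+2+2 = 20
Cheapest is SW17 → SW3 → SW34 → SW10 at 10.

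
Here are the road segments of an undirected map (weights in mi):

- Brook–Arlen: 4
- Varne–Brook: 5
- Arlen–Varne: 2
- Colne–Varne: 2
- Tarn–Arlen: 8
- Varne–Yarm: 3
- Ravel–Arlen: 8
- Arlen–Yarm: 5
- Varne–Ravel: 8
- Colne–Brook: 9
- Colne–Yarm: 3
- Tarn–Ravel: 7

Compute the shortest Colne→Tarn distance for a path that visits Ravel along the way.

17 mi

Best Colne to Ravel: Colne–Varne–Ravel costing 10
Shortest Ravel→Tarn: Ravel–Tarn = 7
Total via Ravel: 10 + 7 = 17 mi.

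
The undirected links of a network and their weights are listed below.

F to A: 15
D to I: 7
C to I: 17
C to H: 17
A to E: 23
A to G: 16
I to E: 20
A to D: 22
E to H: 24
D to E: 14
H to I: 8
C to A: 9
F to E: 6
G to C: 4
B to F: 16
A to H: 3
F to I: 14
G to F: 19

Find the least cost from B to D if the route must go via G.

Shortest B→G: B → F → G = 35
Shortest G→D: G → C → I → D = 28
Total via G: 35 + 28 = 63.

63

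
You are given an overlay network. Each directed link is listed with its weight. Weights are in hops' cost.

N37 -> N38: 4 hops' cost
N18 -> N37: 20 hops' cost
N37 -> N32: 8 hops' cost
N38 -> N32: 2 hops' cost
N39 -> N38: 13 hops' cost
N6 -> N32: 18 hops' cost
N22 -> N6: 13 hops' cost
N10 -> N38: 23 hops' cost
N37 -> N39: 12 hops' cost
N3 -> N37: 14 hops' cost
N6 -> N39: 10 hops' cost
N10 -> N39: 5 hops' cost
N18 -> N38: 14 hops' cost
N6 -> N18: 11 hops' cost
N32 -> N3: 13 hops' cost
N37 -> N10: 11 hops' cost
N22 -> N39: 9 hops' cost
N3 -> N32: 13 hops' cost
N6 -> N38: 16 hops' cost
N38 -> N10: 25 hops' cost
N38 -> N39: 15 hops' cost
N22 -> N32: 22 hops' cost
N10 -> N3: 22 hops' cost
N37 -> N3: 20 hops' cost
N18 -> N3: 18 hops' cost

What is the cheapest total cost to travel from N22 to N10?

47 hops' cost

Running Dijkstra from N22:
N22: 0
N39: 9  (via N22)
N6: 13  (via N22)
N38: 22  (via N39)
N32: 22  (via N22)
N18: 24  (via N6)
N3: 35  (via N32)
N37: 44  (via N18)
N10: 47  (via N38)
Shortest route: N22–N39–N38–N10 = 47 hops' cost.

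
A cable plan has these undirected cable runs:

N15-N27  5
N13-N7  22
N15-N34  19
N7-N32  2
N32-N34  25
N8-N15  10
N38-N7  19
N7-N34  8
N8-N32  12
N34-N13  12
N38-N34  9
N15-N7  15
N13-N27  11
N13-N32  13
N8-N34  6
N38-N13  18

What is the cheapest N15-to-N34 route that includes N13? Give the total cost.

28

Shortest N15→N13: N15 → N27 → N13 = 16
Shortest N13→N34: N13 → N34 = 12
Total via N13: 16 + 12 = 28.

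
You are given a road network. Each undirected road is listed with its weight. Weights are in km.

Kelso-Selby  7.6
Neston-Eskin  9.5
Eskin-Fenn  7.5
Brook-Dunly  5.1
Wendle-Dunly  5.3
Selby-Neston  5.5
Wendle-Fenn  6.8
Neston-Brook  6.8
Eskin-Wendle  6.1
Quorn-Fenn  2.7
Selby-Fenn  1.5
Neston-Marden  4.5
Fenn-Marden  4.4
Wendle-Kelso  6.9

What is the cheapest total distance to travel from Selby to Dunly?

Compare a few routes:
Selby–Fenn–Wendle–Dunly: 1.5+6.8+5.3 = 13.6
Selby–Neston–Brook–Dunly: 5.5+6.8+5.1 = 17.4
Cheapest is Selby–Fenn–Wendle–Dunly at 13.6 km.

13.6 km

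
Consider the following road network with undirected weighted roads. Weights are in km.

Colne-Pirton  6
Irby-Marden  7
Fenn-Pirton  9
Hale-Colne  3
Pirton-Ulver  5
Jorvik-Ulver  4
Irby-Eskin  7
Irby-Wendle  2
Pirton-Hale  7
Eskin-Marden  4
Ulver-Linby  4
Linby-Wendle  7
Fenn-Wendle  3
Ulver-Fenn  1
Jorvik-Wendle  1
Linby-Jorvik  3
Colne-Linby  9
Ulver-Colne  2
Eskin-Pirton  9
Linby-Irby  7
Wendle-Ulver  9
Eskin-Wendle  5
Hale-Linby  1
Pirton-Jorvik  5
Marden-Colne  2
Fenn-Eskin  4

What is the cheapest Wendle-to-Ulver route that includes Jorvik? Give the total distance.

Best Wendle to Jorvik: Wendle → Jorvik costing 1
Best Jorvik to Ulver: Jorvik → Ulver costing 4
Total via Jorvik: 1 + 4 = 5 km.

5 km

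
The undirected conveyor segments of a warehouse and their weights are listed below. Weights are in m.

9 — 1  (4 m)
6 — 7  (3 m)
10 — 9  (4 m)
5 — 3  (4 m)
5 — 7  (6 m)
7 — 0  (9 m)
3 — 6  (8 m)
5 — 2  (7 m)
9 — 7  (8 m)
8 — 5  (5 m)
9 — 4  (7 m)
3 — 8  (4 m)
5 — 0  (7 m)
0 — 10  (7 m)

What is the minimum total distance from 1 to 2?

25 m

Shortest distances from 1:
1: 0
9: 4  (via 1)
10: 8  (via 9)
4: 11  (via 9)
7: 12  (via 9)
0: 15  (via 10)
6: 15  (via 7)
5: 18  (via 7)
3: 22  (via 5)
8: 23  (via 5)
2: 25  (via 5)
Shortest route: 1–9–7–5–2 = 25 m.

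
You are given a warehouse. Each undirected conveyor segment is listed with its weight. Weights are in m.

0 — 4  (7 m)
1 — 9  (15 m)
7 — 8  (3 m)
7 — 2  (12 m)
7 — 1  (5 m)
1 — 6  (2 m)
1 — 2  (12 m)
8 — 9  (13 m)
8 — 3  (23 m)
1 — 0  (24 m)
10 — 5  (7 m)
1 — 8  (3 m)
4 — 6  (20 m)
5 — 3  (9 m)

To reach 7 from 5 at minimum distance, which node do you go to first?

Compare a few routes:
5 - 3 - 8 - 1 - 7: 9+23+3+5 = 40
5 - 3 - 8 - 1 - 2 - 7: 9+23+3+12+12 = 59
5 - 3 - 8 - 7: 9+23+3 = 35
5 - 3 - 8 - 9 - 1 - 7: 9+23+13+15+5 = 65
The minimum is 35 m via 5 - 3 - 8 - 7.
So from 5 the first move is to 3.

3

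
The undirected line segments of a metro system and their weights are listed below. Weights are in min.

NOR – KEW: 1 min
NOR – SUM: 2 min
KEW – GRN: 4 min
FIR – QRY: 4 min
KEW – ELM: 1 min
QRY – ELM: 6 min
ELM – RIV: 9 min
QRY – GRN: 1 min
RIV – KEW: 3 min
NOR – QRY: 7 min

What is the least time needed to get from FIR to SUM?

Compare a few routes:
FIR → QRY → NOR → SUM: 4+7+2 = 13
FIR → QRY → ELM → KEW → NOR → SUM: 4+6+1+1+2 = 14
FIR → QRY → GRN → KEW → NOR → SUM: 4+1+4+1+2 = 12
Cheapest is FIR → QRY → GRN → KEW → NOR → SUM at 12 min.

12 min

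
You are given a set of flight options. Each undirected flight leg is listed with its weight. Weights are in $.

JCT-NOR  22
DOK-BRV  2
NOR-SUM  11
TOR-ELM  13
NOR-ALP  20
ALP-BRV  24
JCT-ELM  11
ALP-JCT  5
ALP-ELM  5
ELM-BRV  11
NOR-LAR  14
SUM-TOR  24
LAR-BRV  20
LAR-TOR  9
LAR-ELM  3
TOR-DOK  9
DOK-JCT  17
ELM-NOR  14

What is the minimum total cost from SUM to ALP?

$30

Candidate routes:
SUM–NOR–ELM–ALP: 11+14+5 = 30
SUM–NOR–ALP: 11+20 = 31
SUM–NOR–LAR–ELM–ALP: 11+14+3+5 = 33
SUM–NOR–JCT–ALP: 11+22+5 = 38
Cheapest is SUM–NOR–ELM–ALP at $30.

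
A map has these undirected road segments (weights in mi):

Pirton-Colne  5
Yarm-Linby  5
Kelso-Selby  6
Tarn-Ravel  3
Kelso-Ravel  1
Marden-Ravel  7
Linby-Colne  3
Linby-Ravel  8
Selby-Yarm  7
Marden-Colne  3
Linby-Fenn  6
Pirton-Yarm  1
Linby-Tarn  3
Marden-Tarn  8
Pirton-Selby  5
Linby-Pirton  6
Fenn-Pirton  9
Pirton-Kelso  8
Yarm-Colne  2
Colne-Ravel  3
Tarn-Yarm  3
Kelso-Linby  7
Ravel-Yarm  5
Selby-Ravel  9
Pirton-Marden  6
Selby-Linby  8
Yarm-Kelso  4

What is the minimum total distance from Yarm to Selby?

6 mi

Compare a few routes:
Yarm - Pirton - Selby: 1+5 = 6
Yarm - Selby: 7 = 7
Yarm - Kelso - Selby: 4+6 = 10
The minimum is 6 mi via Yarm - Pirton - Selby.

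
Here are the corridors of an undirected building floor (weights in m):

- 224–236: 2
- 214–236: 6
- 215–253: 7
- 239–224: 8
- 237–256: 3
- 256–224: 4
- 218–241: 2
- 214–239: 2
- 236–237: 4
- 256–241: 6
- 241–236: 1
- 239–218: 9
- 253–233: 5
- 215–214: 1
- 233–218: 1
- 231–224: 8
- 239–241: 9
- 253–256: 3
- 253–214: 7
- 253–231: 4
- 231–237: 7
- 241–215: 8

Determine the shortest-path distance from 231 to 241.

Candidate routes:
231–253–233–218–241: 4+5+1+2 = 12
231–237–236–241: 7+4+1 = 12
231–224–236–241: 8+2+1 = 11
The minimum is 11 m via 231–224–236–241.

11 m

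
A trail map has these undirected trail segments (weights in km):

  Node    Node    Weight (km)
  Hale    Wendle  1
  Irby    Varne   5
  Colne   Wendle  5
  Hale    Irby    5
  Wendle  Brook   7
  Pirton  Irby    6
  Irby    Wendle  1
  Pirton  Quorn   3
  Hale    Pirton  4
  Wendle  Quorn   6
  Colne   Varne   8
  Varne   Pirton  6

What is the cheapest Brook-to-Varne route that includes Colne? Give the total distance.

Best Brook to Colne: Brook–Wendle–Colne costing 12
Shortest Colne→Varne: Colne–Varne = 8
Total via Colne: 12 + 8 = 20 km.

20 km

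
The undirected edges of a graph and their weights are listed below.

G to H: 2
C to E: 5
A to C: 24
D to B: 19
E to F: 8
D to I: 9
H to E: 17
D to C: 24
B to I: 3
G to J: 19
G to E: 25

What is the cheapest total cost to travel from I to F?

46

Shortest distances from I:
I: 0
B: 3  (via I)
D: 9  (via I)
C: 33  (via D)
E: 38  (via C)
F: 46  (via E)
Shortest route: I → D → C → E → F = 46.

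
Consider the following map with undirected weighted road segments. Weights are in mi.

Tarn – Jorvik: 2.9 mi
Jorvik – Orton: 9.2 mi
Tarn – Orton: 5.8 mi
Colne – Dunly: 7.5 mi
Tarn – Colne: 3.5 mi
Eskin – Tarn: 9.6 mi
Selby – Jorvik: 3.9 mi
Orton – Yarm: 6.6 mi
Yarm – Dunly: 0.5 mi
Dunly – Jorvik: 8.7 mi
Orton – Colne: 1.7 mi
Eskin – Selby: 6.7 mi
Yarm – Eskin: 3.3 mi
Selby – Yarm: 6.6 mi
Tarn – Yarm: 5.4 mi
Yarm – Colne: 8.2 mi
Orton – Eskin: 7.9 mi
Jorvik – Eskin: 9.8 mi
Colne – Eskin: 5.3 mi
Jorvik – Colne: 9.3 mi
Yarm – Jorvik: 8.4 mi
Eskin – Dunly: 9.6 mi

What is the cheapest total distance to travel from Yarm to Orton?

6.6 mi

Enumerating some paths:
Yarm → Colne → Orton: 8.2+1.7 = 9.9
Yarm → Dunly → Colne → Orton: 0.5+7.5+1.7 = 9.7
Yarm → Orton: 6.6 = 6.6
Cheapest is Yarm → Orton at 6.6 mi.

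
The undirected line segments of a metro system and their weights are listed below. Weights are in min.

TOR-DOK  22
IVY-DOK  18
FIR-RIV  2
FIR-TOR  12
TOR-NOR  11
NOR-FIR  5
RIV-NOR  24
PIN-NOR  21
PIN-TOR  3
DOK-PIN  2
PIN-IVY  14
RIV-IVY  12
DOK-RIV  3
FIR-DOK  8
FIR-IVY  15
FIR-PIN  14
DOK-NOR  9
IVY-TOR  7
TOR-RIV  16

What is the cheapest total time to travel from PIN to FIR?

Running Dijkstra from PIN:
PIN: 0
DOK: 2  (via PIN)
TOR: 3  (via PIN)
RIV: 5  (via DOK)
FIR: 7  (via RIV)
Shortest route: PIN–DOK–RIV–FIR = 7 min.

7 min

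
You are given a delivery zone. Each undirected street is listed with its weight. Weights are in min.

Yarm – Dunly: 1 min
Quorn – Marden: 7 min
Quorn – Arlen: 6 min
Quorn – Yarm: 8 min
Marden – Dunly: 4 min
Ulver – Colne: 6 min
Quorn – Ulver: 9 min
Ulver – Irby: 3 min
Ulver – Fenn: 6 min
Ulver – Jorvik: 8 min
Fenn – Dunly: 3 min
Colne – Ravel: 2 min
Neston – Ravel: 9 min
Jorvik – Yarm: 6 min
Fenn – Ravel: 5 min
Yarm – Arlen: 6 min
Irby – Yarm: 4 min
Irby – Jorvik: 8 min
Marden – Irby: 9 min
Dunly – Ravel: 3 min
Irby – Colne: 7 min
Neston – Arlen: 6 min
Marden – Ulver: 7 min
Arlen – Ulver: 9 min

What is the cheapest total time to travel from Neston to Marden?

16 min

Candidate routes:
Neston → Arlen → Yarm → Dunly → Marden: 6+6+1+4 = 17
Neston → Ravel → Dunly → Marden: 9+3+4 = 16
Cheapest is Neston → Ravel → Dunly → Marden at 16 min.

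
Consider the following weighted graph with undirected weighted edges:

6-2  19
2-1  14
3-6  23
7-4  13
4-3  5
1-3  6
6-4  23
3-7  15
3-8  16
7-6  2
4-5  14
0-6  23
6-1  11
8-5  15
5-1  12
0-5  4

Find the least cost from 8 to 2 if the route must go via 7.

52

Shortest 8→7: 8 → 3 → 7 = 31
Best 7 to 2: 7 → 6 → 2 costing 21
Total via 7: 31 + 21 = 52.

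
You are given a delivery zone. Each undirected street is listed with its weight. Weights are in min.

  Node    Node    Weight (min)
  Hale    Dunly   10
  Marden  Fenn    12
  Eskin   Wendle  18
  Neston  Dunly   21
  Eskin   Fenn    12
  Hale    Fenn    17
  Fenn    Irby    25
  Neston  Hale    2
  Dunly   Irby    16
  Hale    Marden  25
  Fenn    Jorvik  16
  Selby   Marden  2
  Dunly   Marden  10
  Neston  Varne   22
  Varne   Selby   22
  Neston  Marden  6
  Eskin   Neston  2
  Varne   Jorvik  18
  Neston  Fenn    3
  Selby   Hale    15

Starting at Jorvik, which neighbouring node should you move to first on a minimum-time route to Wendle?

Compare a few routes:
Jorvik–Fenn–Eskin–Wendle: 16+12+18 = 46
Jorvik–Fenn–Neston–Eskin–Wendle: 16+3+2+18 = 39
The minimum is 39 min via Jorvik–Fenn–Neston–Eskin–Wendle.
So from Jorvik the first move is to Fenn.

Fenn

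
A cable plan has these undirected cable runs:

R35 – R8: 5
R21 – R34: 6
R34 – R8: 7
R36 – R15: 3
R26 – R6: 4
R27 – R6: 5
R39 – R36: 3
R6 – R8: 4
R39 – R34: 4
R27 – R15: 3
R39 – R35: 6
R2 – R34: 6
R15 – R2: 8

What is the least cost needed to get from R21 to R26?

21

Running Dijkstra from R21:
R21: 0
R34: 6  (via R21)
R39: 10  (via R34)
R2: 12  (via R34)
R8: 13  (via R34)
R36: 13  (via R39)
R35: 16  (via R39)
R15: 16  (via R36)
R6: 17  (via R8)
R27: 19  (via R15)
R26: 21  (via R6)
Shortest route: R21–R34–R8–R6–R26 = 21.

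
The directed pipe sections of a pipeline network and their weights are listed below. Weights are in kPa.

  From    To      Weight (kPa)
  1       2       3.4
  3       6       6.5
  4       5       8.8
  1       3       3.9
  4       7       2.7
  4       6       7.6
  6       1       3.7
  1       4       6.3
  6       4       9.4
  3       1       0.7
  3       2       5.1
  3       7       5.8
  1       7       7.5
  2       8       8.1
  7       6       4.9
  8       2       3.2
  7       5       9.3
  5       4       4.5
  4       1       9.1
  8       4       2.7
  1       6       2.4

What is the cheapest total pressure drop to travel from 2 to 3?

Compare a few routes:
2 - 8 - 4 - 6 - 1 - 3: 8.1+2.7+7.6+3.7+3.9 = 26
2 - 8 - 4 - 7 - 6 - 1 - 3: 8.1+2.7+2.7+4.9+3.7+3.9 = 26
2 - 8 - 4 - 1 - 3: 8.1+2.7+9.1+3.9 = 23.8
The minimum is 23.8 kPa via 2 - 8 - 4 - 1 - 3.

23.8 kPa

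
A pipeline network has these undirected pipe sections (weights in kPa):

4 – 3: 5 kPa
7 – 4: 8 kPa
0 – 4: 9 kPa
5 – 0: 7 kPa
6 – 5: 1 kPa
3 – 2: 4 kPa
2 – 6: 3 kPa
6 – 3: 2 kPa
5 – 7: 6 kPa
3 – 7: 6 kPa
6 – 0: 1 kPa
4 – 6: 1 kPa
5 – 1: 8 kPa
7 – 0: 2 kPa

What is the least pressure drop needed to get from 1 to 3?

11 kPa

Running Dijkstra from 1:
1: 0
5: 8  (via 1)
6: 9  (via 5)
0: 10  (via 6)
4: 10  (via 6)
3: 11  (via 6)
Shortest route: 1–5–6–3 = 11 kPa.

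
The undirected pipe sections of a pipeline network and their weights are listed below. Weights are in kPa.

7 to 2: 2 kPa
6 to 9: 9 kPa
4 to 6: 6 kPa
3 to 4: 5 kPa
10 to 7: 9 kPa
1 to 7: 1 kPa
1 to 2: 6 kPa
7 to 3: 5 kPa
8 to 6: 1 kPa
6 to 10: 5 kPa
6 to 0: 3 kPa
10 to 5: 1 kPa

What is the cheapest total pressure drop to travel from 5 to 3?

Compare a few routes:
5 → 10 → 6 → 4 → 3: 1+5+6+5 = 17
5 → 10 → 7 → 3: 1+9+5 = 15
Cheapest is 5 → 10 → 7 → 3 at 15 kPa.

15 kPa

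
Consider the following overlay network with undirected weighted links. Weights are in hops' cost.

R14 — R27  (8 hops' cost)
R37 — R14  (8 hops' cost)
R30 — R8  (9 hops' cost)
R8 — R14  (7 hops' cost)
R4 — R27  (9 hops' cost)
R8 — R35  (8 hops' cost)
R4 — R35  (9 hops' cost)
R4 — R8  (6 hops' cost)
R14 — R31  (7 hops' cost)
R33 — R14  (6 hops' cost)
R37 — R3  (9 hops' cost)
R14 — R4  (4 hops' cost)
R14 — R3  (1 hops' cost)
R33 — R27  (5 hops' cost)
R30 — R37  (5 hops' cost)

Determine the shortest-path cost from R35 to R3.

14 hops' cost

Candidate routes:
R35–R8–R4–R14–R3: 8+6+4+1 = 19
R35–R8–R14–R3: 8+7+1 = 16
R35–R4–R14–R3: 9+4+1 = 14
R35–R4–R8–R14–R3: 9+6+7+1 = 23
Cheapest is R35–R4–R14–R3 at 14 hops' cost.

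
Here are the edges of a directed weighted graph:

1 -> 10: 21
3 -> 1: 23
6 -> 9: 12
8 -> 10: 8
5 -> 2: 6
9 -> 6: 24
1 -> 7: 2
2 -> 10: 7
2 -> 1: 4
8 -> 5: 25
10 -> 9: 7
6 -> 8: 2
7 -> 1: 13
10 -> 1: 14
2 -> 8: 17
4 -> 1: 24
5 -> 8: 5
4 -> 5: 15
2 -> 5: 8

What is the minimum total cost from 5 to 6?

Shortest distances from 5:
5: 0
8: 5  (via 5)
2: 6  (via 5)
1: 10  (via 2)
7: 12  (via 1)
10: 13  (via 8)
9: 20  (via 10)
6: 44  (via 9)
Shortest route: 5–8–10–9–6 = 44.

44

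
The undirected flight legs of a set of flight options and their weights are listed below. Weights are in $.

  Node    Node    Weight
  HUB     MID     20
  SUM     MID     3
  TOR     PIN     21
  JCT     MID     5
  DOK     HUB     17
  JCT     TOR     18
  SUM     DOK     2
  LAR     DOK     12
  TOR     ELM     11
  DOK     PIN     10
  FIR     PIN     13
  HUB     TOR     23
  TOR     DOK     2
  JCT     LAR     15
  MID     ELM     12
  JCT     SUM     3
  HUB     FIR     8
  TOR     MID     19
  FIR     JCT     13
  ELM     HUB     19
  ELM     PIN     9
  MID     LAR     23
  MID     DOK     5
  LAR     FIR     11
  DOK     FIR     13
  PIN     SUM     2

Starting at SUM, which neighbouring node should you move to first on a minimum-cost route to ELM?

PIN

Compare a few routes:
SUM - PIN - ELM: 2+9 = 11
SUM - MID - ELM: 3+12 = 15
The minimum is $11 via SUM - PIN - ELM.
So from SUM the first move is to PIN.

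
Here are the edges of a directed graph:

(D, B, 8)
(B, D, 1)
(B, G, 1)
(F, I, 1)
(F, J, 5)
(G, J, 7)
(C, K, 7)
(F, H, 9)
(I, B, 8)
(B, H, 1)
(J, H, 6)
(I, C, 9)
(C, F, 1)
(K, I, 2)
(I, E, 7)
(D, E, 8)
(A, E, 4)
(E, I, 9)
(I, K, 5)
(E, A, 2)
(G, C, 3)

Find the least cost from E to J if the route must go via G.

Shortest E→G: E → I → B → G = 18
Best G to J: G → J costing 7
Total via G: 18 + 7 = 25.

25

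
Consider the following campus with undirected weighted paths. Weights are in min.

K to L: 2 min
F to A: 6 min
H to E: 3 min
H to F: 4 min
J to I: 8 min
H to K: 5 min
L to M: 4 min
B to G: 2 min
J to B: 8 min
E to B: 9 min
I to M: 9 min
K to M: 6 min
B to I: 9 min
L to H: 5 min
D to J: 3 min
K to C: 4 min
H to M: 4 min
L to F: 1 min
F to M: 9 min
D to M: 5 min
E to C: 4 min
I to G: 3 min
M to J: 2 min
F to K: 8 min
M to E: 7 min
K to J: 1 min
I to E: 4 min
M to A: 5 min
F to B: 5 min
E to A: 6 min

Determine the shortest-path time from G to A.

Running Dijkstra from G:
G: 0
B: 2  (via G)
I: 3  (via G)
E: 7  (via I)
F: 7  (via B)
L: 8  (via F)
H: 10  (via E)
J: 10  (via B)
K: 10  (via L)
C: 11  (via E)
M: 12  (via I)
A: 13  (via E)
Shortest route: G → I → E → A = 13 min.

13 min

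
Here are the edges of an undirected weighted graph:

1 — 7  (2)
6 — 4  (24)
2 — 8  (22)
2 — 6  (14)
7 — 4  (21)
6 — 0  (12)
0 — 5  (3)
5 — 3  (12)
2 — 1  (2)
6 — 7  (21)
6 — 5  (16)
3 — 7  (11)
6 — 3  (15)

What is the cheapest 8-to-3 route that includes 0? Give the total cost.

63

Best 8 to 0: 8–2–6–0 costing 48
Best 0 to 3: 0–5–3 costing 15
Total via 0: 48 + 15 = 63.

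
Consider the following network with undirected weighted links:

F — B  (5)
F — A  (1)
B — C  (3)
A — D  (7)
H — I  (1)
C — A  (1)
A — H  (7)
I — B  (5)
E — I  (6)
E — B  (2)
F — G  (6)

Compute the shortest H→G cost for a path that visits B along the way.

17

Best H to B: H → I → B costing 6
Best B to G: B → F → G costing 11
Total via B: 6 + 11 = 17.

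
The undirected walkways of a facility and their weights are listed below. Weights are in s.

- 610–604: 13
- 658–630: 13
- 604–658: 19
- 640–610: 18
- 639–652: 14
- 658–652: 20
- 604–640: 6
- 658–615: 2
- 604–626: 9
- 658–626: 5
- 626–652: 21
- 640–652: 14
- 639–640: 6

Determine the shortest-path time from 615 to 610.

Settle nodes by increasing distance from 615:
615: 0
658: 2  (via 615)
626: 7  (via 658)
630: 15  (via 658)
604: 16  (via 626)
640: 22  (via 604)
652: 22  (via 658)
639: 28  (via 640)
610: 29  (via 604)
Shortest route: 615 → 658 → 626 → 604 → 610 = 29 s.

29 s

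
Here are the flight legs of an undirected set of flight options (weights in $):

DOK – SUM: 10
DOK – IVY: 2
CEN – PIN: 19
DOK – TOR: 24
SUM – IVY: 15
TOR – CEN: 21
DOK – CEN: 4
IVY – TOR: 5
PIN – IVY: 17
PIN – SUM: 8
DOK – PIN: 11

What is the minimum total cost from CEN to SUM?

Candidate routes:
CEN - DOK - SUM: 4+10 = 14
CEN - DOK - PIN - SUM: 4+11+8 = 23
CEN - DOK - IVY - SUM: 4+2+15 = 21
Cheapest is CEN - DOK - SUM at $14.

$14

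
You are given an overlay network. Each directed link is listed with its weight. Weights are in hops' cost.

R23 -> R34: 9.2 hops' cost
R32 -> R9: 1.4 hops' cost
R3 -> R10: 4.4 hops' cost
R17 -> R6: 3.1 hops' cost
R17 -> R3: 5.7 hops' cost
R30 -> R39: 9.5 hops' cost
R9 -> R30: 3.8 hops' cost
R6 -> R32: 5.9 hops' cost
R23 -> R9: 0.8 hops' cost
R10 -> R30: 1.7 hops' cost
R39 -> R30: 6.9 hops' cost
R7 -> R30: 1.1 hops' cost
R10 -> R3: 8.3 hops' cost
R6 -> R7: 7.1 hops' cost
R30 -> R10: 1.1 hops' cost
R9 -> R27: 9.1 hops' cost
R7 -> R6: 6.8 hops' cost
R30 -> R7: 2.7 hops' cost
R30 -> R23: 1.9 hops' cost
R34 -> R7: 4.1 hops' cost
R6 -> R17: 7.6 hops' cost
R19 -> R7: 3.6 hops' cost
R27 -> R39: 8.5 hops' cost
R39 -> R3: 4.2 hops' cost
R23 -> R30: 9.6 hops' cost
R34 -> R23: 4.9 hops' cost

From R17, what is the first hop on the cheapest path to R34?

R6

Enumerating some paths:
R17 → R6 → R32 → R9 → R30 → R23 → R34: 3.1+5.9+1.4+3.8+1.9+9.2 = 25.3
R17 → R6 → R7 → R30 → R23 → R34: 3.1+7.1+1.1+1.9+9.2 = 22.4
R17 → R3 → R10 → R30 → R23 → R34: 5.7+4.4+1.7+1.9+9.2 = 22.9
The minimum is 22.4 hops' cost via R17 → R6 → R7 → R30 → R23 → R34.
So from R17 the first move is to R6.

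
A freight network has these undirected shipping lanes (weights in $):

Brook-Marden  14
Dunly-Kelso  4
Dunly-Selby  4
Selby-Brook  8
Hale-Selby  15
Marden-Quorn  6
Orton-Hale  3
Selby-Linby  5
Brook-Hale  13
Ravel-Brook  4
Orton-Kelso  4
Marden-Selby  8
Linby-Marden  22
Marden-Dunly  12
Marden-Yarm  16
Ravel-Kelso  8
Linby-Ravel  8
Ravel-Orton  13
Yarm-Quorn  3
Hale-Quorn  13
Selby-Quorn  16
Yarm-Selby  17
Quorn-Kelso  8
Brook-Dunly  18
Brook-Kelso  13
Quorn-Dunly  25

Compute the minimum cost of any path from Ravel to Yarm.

Settle nodes by increasing distance from Ravel:
Ravel: 0
Brook: 4  (via Ravel)
Linby: 8  (via Ravel)
Kelso: 8  (via Ravel)
Orton: 12  (via Kelso)
Selby: 12  (via Brook)
Dunly: 12  (via Kelso)
Hale: 15  (via Orton)
Quorn: 16  (via Kelso)
Marden: 18  (via Brook)
Yarm: 19  (via Quorn)
Shortest route: Ravel → Kelso → Quorn → Yarm = $19.

$19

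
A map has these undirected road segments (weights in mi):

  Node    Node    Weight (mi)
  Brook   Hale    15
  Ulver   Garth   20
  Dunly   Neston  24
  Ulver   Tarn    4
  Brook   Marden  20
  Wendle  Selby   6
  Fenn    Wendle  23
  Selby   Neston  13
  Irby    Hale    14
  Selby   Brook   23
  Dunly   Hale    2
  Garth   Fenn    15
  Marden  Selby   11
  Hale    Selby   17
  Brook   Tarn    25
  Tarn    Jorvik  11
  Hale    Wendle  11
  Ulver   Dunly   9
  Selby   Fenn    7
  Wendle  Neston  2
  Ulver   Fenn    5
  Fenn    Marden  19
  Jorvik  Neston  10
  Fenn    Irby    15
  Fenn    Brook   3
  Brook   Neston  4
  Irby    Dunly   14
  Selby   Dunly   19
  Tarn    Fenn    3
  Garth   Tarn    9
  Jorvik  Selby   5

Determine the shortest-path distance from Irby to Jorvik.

27 mi

Enumerating some paths:
Irby–Fenn–Tarn–Jorvik: 15+3+11 = 29
Irby–Fenn–Selby–Jorvik: 15+7+5 = 27
The minimum is 27 mi via Irby–Fenn–Selby–Jorvik.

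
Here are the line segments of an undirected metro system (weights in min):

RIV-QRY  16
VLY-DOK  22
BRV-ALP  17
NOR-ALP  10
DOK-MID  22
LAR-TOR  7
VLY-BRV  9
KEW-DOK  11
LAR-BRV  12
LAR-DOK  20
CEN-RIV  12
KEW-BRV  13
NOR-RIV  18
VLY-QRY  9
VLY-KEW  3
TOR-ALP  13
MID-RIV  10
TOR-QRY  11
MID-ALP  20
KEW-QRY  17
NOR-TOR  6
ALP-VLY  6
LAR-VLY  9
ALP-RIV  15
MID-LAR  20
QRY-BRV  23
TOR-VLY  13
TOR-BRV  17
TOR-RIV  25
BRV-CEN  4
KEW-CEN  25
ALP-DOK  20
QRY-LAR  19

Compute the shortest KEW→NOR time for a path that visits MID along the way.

Shortest KEW→MID: KEW → VLY → ALP → MID = 29
Shortest MID→NOR: MID → RIV → NOR = 28
Total via MID: 29 + 28 = 57 min.

57 min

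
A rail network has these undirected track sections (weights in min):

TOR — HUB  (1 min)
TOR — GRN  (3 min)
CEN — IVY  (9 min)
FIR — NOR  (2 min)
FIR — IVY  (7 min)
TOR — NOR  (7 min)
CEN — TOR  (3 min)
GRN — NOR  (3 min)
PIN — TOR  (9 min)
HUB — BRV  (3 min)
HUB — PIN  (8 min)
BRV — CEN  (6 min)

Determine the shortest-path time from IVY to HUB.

13 min

Running Dijkstra from IVY:
IVY: 0
FIR: 7  (via IVY)
CEN: 9  (via IVY)
NOR: 9  (via FIR)
GRN: 12  (via NOR)
TOR: 12  (via CEN)
HUB: 13  (via TOR)
Shortest route: IVY–CEN–TOR–HUB = 13 min.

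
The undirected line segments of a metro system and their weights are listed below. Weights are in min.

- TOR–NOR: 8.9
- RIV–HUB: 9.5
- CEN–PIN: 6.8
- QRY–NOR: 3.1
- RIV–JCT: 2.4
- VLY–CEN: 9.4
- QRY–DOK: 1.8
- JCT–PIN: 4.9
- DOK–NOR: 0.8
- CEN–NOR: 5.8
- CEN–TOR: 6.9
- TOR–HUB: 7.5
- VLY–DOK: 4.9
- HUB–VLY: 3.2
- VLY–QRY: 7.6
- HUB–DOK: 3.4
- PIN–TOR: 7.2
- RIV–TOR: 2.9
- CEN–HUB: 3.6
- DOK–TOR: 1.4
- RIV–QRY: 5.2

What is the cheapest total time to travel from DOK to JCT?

6.7 min

Running Dijkstra from DOK:
DOK: 0
NOR: 0.8  (via DOK)
TOR: 1.4  (via DOK)
QRY: 1.8  (via DOK)
HUB: 3.4  (via DOK)
RIV: 4.3  (via TOR)
VLY: 4.9  (via DOK)
CEN: 6.6  (via NOR)
JCT: 6.7  (via RIV)
Shortest route: DOK–TOR–RIV–JCT = 6.7 min.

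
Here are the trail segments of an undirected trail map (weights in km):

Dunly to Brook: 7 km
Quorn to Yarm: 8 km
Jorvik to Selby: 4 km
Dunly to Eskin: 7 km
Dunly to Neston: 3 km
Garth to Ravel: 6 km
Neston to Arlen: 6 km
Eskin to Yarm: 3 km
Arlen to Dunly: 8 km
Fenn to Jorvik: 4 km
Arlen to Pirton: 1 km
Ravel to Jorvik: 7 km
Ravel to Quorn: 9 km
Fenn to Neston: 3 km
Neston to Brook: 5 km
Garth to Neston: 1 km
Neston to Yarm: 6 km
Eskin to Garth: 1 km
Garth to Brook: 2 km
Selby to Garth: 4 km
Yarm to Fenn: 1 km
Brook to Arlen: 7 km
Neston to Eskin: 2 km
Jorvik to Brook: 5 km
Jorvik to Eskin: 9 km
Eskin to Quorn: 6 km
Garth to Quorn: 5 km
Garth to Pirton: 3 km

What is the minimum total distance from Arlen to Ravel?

Running Dijkstra from Arlen:
Arlen: 0
Pirton: 1  (via Arlen)
Garth: 4  (via Pirton)
Neston: 5  (via Garth)
Eskin: 5  (via Garth)
Brook: 6  (via Garth)
Selby: 8  (via Garth)
Yarm: 8  (via Eskin)
Dunly: 8  (via Arlen)
Fenn: 8  (via Neston)
Quorn: 9  (via Garth)
Ravel: 10  (via Garth)
Shortest route: Arlen–Pirton–Garth–Ravel = 10 km.

10 km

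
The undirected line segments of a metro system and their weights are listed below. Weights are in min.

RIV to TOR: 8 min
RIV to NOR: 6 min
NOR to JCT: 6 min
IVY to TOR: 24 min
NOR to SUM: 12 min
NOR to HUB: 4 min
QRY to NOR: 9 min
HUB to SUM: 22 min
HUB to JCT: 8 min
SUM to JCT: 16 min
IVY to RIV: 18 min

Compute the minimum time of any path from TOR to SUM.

Settle nodes by increasing distance from TOR:
TOR: 0
RIV: 8  (via TOR)
NOR: 14  (via RIV)
HUB: 18  (via NOR)
JCT: 20  (via NOR)
QRY: 23  (via NOR)
IVY: 24  (via TOR)
SUM: 26  (via NOR)
Shortest route: TOR → RIV → NOR → SUM = 26 min.

26 min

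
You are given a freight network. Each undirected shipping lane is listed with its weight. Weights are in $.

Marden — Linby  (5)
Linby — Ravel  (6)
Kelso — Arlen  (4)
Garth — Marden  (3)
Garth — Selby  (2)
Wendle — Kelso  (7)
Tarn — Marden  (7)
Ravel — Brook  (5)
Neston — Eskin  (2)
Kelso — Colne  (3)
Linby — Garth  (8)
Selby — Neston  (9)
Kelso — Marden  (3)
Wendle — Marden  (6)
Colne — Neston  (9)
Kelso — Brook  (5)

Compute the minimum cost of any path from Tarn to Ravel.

$18

Shortest distances from Tarn:
Tarn: 0
Marden: 7  (via Tarn)
Kelso: 10  (via Marden)
Garth: 10  (via Marden)
Selby: 12  (via Garth)
Linby: 12  (via Marden)
Colne: 13  (via Kelso)
Wendle: 13  (via Marden)
Arlen: 14  (via Kelso)
Brook: 15  (via Kelso)
Ravel: 18  (via Linby)
Shortest route: Tarn–Marden–Linby–Ravel = $18.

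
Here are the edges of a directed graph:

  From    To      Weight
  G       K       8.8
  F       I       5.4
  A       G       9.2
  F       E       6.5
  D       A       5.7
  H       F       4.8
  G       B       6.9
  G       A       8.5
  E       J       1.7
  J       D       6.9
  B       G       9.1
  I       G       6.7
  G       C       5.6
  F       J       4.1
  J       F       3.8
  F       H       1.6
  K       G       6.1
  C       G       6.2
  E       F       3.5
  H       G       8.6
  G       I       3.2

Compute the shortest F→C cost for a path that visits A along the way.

Shortest F→A: F–J–D–A = 16.7
Best A to C: A–G–C costing 14.8
Total via A: 16.7 + 14.8 = 31.5.

31.5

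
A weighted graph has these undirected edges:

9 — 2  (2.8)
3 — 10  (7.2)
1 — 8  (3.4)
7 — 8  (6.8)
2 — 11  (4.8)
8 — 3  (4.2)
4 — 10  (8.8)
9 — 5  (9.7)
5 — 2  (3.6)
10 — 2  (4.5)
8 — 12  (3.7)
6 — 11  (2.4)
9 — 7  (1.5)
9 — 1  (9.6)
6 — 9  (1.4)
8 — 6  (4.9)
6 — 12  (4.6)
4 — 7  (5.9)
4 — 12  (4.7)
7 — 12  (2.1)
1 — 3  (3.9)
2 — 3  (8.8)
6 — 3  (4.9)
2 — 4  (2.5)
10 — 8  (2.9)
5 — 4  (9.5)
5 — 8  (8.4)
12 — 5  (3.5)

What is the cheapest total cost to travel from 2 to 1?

Candidate routes:
2–9–1: 2.8+9.6 = 12.4
2–10–8–1: 4.5+2.9+3.4 = 10.8
Cheapest is 2–10–8–1 at 10.8.

10.8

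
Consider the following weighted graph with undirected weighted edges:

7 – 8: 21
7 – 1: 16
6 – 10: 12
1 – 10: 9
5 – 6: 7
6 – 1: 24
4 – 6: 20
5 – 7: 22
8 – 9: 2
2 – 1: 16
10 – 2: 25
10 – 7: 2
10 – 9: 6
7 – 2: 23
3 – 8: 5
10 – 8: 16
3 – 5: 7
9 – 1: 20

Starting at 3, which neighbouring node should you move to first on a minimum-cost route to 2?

Enumerating some paths:
3 - 8 - 9 - 1 - 2: 5+2+20+16 = 43
3 - 8 - 9 - 10 - 2: 5+2+6+25 = 38
Cheapest is 3 - 8 - 9 - 10 - 2 at 38.
So from 3 the first move is to 8.

8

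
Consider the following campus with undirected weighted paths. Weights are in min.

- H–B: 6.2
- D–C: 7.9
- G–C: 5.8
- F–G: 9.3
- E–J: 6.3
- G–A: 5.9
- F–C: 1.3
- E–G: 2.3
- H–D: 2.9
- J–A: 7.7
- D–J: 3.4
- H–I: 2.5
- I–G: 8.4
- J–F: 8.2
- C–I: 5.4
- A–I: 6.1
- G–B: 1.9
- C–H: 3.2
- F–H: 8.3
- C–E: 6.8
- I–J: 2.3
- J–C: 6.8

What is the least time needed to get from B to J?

10.5 min

Candidate routes:
B–G–E–J: 1.9+2.3+6.3 = 10.5
B–G–I–J: 1.9+8.4+2.3 = 12.6
B–H–I–J: 6.2+2.5+2.3 = 11
B–H–D–J: 6.2+2.9+3.4 = 12.5
The minimum is 10.5 min via B–G–E–J.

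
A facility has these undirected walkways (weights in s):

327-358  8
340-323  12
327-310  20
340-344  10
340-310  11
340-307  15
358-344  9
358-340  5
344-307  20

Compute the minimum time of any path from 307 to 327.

28 s

Settle nodes by increasing distance from 307:
307: 0
340: 15  (via 307)
358: 20  (via 340)
344: 20  (via 307)
310: 26  (via 340)
323: 27  (via 340)
327: 28  (via 358)
Shortest route: 307 → 340 → 358 → 327 = 28 s.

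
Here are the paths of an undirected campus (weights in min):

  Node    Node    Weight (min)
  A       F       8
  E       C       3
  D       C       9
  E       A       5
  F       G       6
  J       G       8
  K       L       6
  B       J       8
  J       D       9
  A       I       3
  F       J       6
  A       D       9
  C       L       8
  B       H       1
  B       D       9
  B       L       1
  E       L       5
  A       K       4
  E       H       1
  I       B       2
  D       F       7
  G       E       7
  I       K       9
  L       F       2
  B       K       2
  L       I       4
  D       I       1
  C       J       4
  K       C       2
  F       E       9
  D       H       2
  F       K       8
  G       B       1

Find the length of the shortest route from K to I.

4 min

Candidate routes:
K–A–I: 4+3 = 7
K–B–L–I: 2+1+4 = 7
K–B–H–D–I: 2+1+2+1 = 6
K–B–I: 2+2 = 4
Cheapest is K–B–I at 4 min.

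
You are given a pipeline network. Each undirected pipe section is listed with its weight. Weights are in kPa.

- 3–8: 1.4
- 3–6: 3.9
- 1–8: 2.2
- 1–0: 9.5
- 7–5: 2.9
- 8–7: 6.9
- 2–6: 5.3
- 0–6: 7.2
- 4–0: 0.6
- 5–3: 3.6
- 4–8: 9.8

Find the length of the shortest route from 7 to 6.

10.4 kPa

Compare a few routes:
7–8–3–6: 6.9+1.4+3.9 = 12.2
7–5–3–6: 2.9+3.6+3.9 = 10.4
Cheapest is 7–5–3–6 at 10.4 kPa.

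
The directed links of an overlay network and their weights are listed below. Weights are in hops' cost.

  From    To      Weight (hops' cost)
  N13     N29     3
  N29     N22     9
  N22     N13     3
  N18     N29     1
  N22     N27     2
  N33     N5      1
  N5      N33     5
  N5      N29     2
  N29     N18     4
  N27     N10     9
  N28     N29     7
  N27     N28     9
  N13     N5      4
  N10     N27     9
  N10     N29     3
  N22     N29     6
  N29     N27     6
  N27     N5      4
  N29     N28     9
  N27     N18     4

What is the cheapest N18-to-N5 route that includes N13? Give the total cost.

17 hops' cost

Shortest N18→N13: N18 → N29 → N22 → N13 = 13
Best N13 to N5: N13 → N5 costing 4
Total via N13: 13 + 4 = 17 hops' cost.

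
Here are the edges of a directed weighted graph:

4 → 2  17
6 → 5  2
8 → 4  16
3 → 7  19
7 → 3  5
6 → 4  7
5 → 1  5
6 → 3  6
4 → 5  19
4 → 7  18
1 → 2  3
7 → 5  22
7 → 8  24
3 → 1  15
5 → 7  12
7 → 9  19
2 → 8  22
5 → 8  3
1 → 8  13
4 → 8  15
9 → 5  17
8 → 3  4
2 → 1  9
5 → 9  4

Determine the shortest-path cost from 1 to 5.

48

Running Dijkstra from 1:
1: 0
2: 3  (via 1)
8: 13  (via 1)
3: 17  (via 8)
4: 29  (via 8)
7: 36  (via 3)
5: 48  (via 4)
Shortest route: 1–8–4–5 = 48.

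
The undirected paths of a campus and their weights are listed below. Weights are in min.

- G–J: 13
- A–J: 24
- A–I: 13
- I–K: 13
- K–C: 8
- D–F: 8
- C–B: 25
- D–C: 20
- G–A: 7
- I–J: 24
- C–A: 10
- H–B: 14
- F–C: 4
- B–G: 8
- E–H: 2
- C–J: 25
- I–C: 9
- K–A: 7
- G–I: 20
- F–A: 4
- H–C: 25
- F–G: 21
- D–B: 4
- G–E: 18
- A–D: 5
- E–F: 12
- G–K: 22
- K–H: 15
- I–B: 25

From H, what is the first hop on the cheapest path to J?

Candidate routes:
H - E - G - J: 2+18+13 = 33
H - B - G - J: 14+8+13 = 35
The minimum is 33 min via H - E - G - J.
So from H the first move is to E.

E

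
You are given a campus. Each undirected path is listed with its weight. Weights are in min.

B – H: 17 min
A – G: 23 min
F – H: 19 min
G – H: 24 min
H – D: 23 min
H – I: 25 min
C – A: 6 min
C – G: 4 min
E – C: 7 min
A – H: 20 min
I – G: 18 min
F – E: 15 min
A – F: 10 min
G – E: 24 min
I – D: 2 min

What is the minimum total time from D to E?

31 min

Enumerating some paths:
D–I–G–E: 2+18+24 = 44
D–I–G–C–E: 2+18+4+7 = 31
D–I–G–C–A–F–E: 2+18+4+6+10+15 = 55
D–H–A–C–E: 23+20+6+7 = 56
The minimum is 31 min via D–I–G–C–E.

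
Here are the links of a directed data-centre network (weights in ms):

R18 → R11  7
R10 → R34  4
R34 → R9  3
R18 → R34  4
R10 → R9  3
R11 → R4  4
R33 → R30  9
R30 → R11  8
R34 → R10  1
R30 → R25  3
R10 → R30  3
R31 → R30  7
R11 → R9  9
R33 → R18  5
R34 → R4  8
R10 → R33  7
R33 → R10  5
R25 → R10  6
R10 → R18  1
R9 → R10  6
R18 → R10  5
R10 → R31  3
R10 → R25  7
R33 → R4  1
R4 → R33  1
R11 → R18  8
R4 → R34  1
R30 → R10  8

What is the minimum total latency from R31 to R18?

Enumerating some paths:
R31 - R30 - R25 - R10 - R18: 7+3+6+1 = 17
R31 - R30 - R10 - R18: 7+8+1 = 16
Cheapest is R31 - R30 - R10 - R18 at 16 ms.

16 ms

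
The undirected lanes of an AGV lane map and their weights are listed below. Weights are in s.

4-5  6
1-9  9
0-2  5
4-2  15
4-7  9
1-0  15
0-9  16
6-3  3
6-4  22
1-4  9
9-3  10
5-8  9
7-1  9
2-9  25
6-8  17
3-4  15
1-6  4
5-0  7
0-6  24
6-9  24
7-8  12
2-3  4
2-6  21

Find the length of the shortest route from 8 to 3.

20 s

Settle nodes by increasing distance from 8:
8: 0
5: 9  (via 8)
7: 12  (via 8)
4: 15  (via 5)
0: 16  (via 5)
6: 17  (via 8)
3: 20  (via 6)
Shortest route: 8–6–3 = 20 s.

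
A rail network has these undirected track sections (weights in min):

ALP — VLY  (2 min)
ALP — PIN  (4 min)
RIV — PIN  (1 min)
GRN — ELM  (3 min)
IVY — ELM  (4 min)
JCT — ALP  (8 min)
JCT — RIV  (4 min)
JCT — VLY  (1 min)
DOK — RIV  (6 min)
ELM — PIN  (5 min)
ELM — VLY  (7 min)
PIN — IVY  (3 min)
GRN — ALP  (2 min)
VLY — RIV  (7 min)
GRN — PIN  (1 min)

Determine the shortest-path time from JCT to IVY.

8 min

Settle nodes by increasing distance from JCT:
JCT: 0
VLY: 1  (via JCT)
ALP: 3  (via VLY)
RIV: 4  (via JCT)
GRN: 5  (via ALP)
PIN: 5  (via RIV)
IVY: 8  (via PIN)
Shortest route: JCT → RIV → PIN → IVY = 8 min.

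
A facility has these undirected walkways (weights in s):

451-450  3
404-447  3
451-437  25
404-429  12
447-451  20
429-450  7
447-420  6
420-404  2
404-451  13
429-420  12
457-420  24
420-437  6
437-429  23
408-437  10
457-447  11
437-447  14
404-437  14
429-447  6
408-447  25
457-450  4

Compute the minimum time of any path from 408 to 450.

34 s

Compare a few routes:
408 → 437 → 420 → 429 → 450: 10+6+12+7 = 35
408 → 437 → 420 → 404 → 447 → 429 → 450: 10+6+2+3+6+7 = 34
The minimum is 34 s via 408 → 437 → 420 → 404 → 447 → 429 → 450.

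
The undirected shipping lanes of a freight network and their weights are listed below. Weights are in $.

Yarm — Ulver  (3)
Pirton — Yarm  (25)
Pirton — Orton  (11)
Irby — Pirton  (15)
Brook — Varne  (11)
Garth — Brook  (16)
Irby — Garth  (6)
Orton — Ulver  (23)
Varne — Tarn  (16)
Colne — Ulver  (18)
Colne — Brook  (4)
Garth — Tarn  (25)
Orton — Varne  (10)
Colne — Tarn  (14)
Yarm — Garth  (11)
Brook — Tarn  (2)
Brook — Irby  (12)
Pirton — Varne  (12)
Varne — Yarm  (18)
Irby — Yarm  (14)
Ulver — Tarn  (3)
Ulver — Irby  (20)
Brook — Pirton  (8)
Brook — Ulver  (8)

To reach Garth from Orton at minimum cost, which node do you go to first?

Pirton

Compare a few routes:
Orton–Pirton–Irby–Garth: 11+15+6 = 32
Orton–Pirton–Brook–Garth: 11+8+16 = 35
Cheapest is Orton–Pirton–Irby–Garth at $32.
So from Orton the first move is to Pirton.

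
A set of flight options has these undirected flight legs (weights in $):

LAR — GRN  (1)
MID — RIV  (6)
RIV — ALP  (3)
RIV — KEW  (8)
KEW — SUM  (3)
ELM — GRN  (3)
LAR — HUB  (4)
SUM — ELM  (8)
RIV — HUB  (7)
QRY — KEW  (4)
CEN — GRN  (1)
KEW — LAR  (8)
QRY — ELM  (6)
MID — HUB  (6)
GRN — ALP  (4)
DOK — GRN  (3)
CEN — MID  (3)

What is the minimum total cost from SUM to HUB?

Candidate routes:
SUM–KEW–RIV–HUB: 3+8+7 = 18
SUM–KEW–LAR–HUB: 3+8+4 = 15
SUM–ELM–GRN–LAR–HUB: 8+3+1+4 = 16
SUM–ELM–GRN–CEN–MID–HUB: 8+3+1+3+6 = 21
The minimum is $15 via SUM–KEW–LAR–HUB.

$15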